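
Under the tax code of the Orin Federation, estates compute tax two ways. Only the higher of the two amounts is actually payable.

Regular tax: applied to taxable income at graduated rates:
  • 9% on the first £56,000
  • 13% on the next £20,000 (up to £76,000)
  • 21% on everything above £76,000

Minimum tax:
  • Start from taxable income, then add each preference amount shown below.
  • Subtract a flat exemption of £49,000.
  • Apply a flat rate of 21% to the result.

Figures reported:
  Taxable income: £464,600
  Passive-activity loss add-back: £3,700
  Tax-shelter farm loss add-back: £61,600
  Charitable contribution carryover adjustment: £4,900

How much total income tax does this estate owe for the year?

Regular tax:
  £56,000 × 9% = £5,040
  £20,000 × 13% = £2,600
  £388,600 × 21% = £81,606
  → £89,246

Minimum tax:
  Adjusted income: £464,600 + £3,700 + £61,600 + £4,900 = £534,800
  Less exemption £49,000 → base £485,800
  £485,800 × 21% = £102,018

£102,018 > £89,246, so the minimum tax is the binding amount.

£102,018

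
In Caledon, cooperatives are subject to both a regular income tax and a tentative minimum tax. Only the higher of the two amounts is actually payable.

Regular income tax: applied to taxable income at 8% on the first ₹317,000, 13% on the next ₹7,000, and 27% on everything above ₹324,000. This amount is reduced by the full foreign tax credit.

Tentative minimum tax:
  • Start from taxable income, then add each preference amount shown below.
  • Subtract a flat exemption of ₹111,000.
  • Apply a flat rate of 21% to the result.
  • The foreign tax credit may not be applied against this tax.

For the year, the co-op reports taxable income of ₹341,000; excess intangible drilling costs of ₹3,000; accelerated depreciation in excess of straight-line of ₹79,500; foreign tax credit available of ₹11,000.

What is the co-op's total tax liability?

Regular income tax:
  ₹317,000 × 8% = ₹25,360
  ₹7,000 × 13% = ₹910
  ₹17,000 × 27% = ₹4,590
  → ₹30,860
  Less foreign tax credit ₹11,000 → ₹19,860

Tentative minimum tax:
  Adjusted income: ₹341,000 + ₹3,000 + ₹79,500 = ₹423,500
  Less exemption ₹111,000 → base ₹312,500
  ₹312,500 × 21% = ₹65,625

₹65,625 > ₹19,860, so the tentative minimum tax is the binding amount.

₹65,625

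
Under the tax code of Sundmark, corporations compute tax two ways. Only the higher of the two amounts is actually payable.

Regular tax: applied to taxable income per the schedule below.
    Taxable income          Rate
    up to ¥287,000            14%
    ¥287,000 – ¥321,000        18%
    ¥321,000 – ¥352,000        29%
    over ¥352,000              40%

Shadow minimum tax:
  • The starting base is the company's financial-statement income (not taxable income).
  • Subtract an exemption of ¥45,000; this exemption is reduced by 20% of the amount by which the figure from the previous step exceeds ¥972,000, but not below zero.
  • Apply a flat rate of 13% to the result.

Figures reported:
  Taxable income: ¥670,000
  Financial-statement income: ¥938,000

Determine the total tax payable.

Shadow minimum tax:
  Base (financial-statement income): ¥938,000
  Exemption: ¥938,000 ≤ ¥972,000, so full ¥45,000 applies
  Base: ¥938,000 − ¥45,000 = ¥893,000
  ¥893,000 × 13% = ¥116,090

Regular tax:
  ¥287,000 × 14% = ¥40,180
  ¥34,000 × 18% = ¥6,120
  ¥31,000 × 29% = ¥8,990
  ¥318,000 × 40% = ¥127,200
  → ¥182,490

¥182,490 > ¥116,090, so the regular tax governs.

¥182,490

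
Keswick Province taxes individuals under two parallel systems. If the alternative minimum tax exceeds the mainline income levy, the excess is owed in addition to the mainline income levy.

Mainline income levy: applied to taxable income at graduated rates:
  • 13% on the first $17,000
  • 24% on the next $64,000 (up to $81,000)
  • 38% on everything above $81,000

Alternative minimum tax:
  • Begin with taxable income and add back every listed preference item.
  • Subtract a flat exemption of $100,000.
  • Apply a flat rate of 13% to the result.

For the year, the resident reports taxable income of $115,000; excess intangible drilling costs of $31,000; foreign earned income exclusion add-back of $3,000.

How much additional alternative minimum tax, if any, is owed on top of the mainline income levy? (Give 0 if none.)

$0

Mainline income levy:
  $17,000 × 13% = $2,210
  $64,000 × 24% = $15,360
  $34,000 × 38% = $12,920
  → $30,490

Alternative minimum tax:
  Adjusted income: $115,000 + $31,000 + $3,000 = $149,000
  Less exemption $100,000 → base $49,000
  $49,000 × 13% = $6,370

$6,370 ≤ $30,490, so no add-on is due.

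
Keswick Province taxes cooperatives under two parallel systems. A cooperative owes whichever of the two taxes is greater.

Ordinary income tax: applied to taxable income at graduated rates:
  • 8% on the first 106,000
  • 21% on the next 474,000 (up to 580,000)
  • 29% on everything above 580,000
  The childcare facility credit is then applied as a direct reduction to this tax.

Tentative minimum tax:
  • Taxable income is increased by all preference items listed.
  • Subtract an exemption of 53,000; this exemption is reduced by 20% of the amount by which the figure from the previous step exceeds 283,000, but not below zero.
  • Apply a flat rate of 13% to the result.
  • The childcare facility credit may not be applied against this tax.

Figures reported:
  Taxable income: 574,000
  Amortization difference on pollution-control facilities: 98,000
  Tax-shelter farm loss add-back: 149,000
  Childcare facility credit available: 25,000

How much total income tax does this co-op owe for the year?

106,730

Tentative minimum tax:
  Adjusted income: 574,000 + 98,000 + 149,000 = 821,000
  Exemption: 20% × (821,000 − 283,000) = 107,600 ≥ 53,000, so the exemption is fully phased out
  Base: 821,000 − 0 = 821,000
  821,000 × 13% = 106,730

Ordinary income tax:
  106,000 × 8% = 8,480
  468,000 × 21% = 98,280
  → 106,760
  Less childcare facility credit 25,000 → 81,760

106,730 > 81,760, so the tentative minimum tax is the binding amount.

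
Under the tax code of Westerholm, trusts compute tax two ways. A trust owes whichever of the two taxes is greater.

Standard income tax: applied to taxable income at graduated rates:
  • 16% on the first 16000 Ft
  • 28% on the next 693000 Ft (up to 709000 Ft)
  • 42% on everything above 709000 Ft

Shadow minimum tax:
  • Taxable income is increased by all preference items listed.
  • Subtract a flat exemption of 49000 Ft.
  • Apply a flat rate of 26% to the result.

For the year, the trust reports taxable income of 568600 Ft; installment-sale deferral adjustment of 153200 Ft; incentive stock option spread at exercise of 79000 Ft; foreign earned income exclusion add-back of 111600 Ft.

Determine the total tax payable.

Standard income tax:
  16000 Ft × 16% = 2560 Ft
  552600 Ft × 28% = 154728 Ft
  → 157288 Ft

Shadow minimum tax:
  Adjusted income: 568600 Ft + 153200 Ft + 79000 Ft + 111600 Ft = 912400 Ft
  Less exemption 49000 Ft → base 863400 Ft
  863400 Ft × 26% = 224484 Ft

224484 Ft > 157288 Ft, so the shadow minimum tax is the binding amount.

224484 Ft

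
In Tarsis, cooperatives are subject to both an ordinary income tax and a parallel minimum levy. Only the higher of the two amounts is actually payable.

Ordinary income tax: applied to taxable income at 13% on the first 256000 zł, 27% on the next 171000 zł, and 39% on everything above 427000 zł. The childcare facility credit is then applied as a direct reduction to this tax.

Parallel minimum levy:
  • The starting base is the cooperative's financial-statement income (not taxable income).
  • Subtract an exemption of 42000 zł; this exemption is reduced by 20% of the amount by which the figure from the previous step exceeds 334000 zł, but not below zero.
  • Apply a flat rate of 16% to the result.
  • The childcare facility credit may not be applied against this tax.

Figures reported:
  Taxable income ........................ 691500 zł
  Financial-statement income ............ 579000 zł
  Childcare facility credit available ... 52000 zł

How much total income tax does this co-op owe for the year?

130605 zł

Parallel minimum levy:
  Base (financial-statement income): 579000 zł
  Exemption: 20% × (579000 zł − 334000 zł) = 49000 zł ≥ 42000 zł, so the exemption is fully phased out
  Base: 579000 zł − 0 zł = 579000 zł
  579000 zł × 16% = 92640 zł

Ordinary income tax:
  256000 zł × 13% = 33280 zł
  171000 zł × 27% = 46170 zł
  264500 zł × 39% = 103155 zł
  → 182605 zł
  Less childcare facility credit 52000 zł → 130605 zł

130605 zł > 92640 zł, so the ordinary income tax governs.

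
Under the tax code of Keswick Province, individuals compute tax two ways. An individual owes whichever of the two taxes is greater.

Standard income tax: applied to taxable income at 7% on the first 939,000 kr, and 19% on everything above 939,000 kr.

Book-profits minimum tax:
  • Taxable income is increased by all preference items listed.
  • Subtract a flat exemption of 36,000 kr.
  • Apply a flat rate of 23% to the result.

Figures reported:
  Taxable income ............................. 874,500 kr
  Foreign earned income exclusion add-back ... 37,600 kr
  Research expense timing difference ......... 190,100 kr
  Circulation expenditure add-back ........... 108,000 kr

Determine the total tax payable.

270,066 kr

Standard income tax:
  874,500 kr × 7% = 61,215 kr

Book-profits minimum tax:
  Adjusted income: 874,500 kr + 37,600 kr + 190,100 kr + 108,000 kr = 1,210,200 kr
  Less exemption 36,000 kr → base 1,174,200 kr
  1,174,200 kr × 23% = 270,066 kr

270,066 kr > 61,215 kr, so the book-profits minimum tax is the binding amount.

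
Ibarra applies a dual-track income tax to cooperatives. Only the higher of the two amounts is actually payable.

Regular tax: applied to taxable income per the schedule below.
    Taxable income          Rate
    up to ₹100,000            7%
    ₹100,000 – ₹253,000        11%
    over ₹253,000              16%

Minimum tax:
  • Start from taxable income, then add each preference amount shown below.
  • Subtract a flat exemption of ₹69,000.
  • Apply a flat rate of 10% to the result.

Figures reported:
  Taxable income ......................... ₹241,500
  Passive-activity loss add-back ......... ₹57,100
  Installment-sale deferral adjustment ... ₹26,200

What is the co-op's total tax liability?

Minimum tax:
  Adjusted income: ₹241,500 + ₹57,100 + ₹26,200 = ₹324,800
  Less exemption ₹69,000 → base ₹255,800
  ₹255,800 × 10% = ₹25,580

Regular tax:
  ₹100,000 × 7% = ₹7,000
  ₹141,500 × 11% = ₹15,565
  → ₹22,565

₹25,580 > ₹22,565, so the minimum tax is the binding amount.

₹25,580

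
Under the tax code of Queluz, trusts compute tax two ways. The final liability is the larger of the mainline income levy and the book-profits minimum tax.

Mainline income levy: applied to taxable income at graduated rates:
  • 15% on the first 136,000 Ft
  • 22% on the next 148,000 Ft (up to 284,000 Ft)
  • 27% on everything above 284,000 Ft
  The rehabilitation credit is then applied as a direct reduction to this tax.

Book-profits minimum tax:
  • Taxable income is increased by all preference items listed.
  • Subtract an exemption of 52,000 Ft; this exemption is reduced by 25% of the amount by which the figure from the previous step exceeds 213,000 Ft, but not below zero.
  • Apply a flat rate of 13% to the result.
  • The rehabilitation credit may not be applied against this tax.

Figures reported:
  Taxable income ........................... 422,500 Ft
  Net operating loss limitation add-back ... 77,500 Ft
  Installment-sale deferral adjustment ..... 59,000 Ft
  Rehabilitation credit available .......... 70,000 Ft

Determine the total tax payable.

Mainline income levy:
  136,000 Ft × 15% = 20,400 Ft
  148,000 Ft × 22% = 32,560 Ft
  138,500 Ft × 27% = 37,395 Ft
  → 90,355 Ft
  Less rehabilitation credit 70,000 Ft → 20,355 Ft

Book-profits minimum tax:
  Adjusted income: 422,500 Ft + 77,500 Ft + 59,000 Ft = 559,000 Ft
  Exemption: 25% × (559,000 Ft − 213,000 Ft) = 86,500 Ft ≥ 52,000 Ft, so the exemption is fully phased out
  Base: 559,000 Ft − 0 Ft = 559,000 Ft
  559,000 Ft × 13% = 72,670 Ft

72,670 Ft > 20,355 Ft, so the book-profits minimum tax is the binding amount.

72,670 Ft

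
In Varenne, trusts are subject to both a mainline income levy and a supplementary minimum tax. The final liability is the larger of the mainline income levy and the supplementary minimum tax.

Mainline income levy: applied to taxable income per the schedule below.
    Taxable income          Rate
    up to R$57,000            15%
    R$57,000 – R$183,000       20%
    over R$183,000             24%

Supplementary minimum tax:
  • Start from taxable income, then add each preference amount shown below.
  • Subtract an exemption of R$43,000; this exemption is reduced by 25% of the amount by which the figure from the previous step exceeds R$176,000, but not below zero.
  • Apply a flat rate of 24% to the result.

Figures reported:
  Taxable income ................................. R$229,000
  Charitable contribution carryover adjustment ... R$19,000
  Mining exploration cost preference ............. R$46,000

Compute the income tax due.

R$67,320

Supplementary minimum tax:
  Adjusted income: R$229,000 + R$19,000 + R$46,000 = R$294,000
  Exemption: R$43,000 − 25% × (R$294,000 − R$176,000) = R$43,000 − R$29,500 = R$13,500
  Base: R$294,000 − R$13,500 = R$280,500
  R$280,500 × 24% = R$67,320

Mainline income levy:
  R$57,000 × 15% = R$8,550
  R$126,000 × 20% = R$25,200
  R$46,000 × 24% = R$11,040
  → R$44,790

R$67,320 > R$44,790, so the supplementary minimum tax is the binding amount.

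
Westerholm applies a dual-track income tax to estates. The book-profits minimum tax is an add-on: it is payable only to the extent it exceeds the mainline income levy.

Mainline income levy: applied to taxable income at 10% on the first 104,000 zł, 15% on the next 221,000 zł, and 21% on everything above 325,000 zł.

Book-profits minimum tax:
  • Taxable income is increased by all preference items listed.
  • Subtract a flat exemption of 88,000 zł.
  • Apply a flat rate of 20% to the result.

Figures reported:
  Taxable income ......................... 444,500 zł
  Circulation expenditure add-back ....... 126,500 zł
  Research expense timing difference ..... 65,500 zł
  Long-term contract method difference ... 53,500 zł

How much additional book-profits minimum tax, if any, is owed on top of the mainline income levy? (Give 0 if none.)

Mainline income levy:
  104,000 zł × 10% = 10,400 zł
  221,000 zł × 15% = 33,150 zł
  119,500 zł × 21% = 25,095 zł
  → 68,645 zł

Book-profits minimum tax:
  Adjusted income: 444,500 zł + 126,500 zł + 65,500 zł + 53,500 zł = 690,000 zł
  Less exemption 88,000 zł → base 602,000 zł
  602,000 zł × 20% = 120,400 zł

Excess of book-profits minimum tax over mainline income levy: 120,400 zł − 68,645 zł = 51,755 zł.

51,755 zł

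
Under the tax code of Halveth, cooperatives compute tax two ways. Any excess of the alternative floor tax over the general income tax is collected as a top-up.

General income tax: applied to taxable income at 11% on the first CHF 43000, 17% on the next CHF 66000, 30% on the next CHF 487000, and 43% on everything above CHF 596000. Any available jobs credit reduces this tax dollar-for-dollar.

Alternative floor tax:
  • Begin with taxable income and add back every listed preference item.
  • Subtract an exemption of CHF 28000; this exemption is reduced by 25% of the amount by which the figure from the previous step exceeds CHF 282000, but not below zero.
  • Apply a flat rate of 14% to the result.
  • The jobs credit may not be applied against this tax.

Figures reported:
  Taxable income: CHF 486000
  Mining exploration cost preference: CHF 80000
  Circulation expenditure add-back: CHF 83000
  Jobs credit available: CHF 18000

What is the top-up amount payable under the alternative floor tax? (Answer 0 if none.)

CHF 0

Alternative floor tax:
  Adjusted income: CHF 486000 + CHF 80000 + CHF 83000 = CHF 649000
  Exemption: 25% × (CHF 649000 − CHF 282000) = CHF 91750 ≥ CHF 28000, so the exemption is fully phased out
  Base: CHF 649000 − CHF 0 = CHF 649000
  CHF 649000 × 14% = CHF 90860

General income tax:
  CHF 43000 × 11% = CHF 4730
  CHF 66000 × 17% = CHF 11220
  CHF 377000 × 30% = CHF 113100
  → CHF 129050
  Less jobs credit CHF 18000 → CHF 111050

CHF 90860 ≤ CHF 111050, so no add-on is due.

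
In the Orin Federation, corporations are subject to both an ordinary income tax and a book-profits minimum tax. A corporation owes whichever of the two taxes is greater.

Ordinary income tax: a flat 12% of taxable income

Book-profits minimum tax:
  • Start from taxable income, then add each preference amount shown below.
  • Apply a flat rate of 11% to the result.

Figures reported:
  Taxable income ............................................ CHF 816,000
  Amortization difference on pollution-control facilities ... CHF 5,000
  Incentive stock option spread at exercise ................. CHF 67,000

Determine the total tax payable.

Book-profits minimum tax:
  Adjusted income: CHF 816,000 + CHF 5,000 + CHF 67,000 = CHF 888,000
  CHF 888,000 × 11% = CHF 97,680

Ordinary income tax:
  CHF 816,000 × 12% = CHF 97,920

CHF 97,920 > CHF 97,680, so the ordinary income tax governs.

CHF 97,920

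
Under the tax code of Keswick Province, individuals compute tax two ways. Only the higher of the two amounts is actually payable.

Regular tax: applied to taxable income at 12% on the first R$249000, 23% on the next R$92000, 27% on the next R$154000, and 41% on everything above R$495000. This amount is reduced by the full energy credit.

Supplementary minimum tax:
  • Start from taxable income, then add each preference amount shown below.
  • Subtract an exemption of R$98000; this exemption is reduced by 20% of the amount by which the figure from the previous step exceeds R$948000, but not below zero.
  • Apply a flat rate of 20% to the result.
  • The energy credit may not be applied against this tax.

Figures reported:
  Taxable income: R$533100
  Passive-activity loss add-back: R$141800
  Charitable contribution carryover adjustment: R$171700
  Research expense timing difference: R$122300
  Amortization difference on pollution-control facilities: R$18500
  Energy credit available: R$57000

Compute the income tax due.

R$179456

Supplementary minimum tax:
  Adjusted income: R$533100 + R$141800 + R$171700 + R$122300 + R$18500 = R$987400
  Exemption: R$98000 − 20% × (R$987400 − R$948000) = R$98000 − R$7880 = R$90120
  Base: R$987400 − R$90120 = R$897280
  R$897280 × 20% = R$179456

Regular tax:
  R$249000 × 12% = R$29880
  R$92000 × 23% = R$21160
  R$154000 × 27% = R$41580
  R$38100 × 41% = R$15621
  → R$108241
  Less energy credit R$57000 → R$51241

R$179456 > R$51241, so the supplementary minimum tax is the binding amount.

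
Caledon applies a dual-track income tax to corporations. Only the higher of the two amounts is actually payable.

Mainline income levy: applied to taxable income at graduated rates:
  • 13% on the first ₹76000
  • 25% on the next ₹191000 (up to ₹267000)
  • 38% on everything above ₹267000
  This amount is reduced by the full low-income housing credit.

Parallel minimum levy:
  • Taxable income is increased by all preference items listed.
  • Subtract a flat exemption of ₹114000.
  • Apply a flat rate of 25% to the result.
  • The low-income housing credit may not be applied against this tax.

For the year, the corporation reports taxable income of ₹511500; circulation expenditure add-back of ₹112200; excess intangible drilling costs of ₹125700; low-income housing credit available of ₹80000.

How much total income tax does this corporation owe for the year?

₹158850

Parallel minimum levy:
  Adjusted income: ₹511500 + ₹112200 + ₹125700 = ₹749400
  Less exemption ₹114000 → base ₹635400
  ₹635400 × 25% = ₹158850

Mainline income levy:
  ₹76000 × 13% = ₹9880
  ₹191000 × 25% = ₹47750
  ₹244500 × 38% = ₹92910
  → ₹150540
  Less low-income housing credit ₹80000 → ₹70540

₹158850 > ₹70540, so the parallel minimum levy is the binding amount.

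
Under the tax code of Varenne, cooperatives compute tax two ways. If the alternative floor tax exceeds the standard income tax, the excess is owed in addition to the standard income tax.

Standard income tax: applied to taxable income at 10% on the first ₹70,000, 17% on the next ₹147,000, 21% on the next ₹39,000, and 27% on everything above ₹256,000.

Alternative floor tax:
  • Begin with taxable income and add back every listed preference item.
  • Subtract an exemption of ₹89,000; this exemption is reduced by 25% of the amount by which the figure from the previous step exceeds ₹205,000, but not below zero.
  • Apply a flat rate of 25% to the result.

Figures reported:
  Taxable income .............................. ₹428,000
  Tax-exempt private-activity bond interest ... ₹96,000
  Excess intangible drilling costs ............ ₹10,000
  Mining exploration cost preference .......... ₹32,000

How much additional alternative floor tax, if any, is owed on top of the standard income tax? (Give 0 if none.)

₹54,880

Standard income tax:
  ₹70,000 × 10% = ₹7,000
  ₹147,000 × 17% = ₹24,990
  ₹39,000 × 21% = ₹8,190
  ₹172,000 × 27% = ₹46,440
  → ₹86,620

Alternative floor tax:
  Adjusted income: ₹428,000 + ₹96,000 + ₹10,000 + ₹32,000 = ₹566,000
  Exemption: 25% × (₹566,000 − ₹205,000) = ₹90,250 ≥ ₹89,000, so the exemption is fully phased out
  Base: ₹566,000 − ₹0 = ₹566,000
  ₹566,000 × 25% = ₹141,500

Excess of alternative floor tax over standard income tax: ₹141,500 − ₹86,620 = ₹54,880.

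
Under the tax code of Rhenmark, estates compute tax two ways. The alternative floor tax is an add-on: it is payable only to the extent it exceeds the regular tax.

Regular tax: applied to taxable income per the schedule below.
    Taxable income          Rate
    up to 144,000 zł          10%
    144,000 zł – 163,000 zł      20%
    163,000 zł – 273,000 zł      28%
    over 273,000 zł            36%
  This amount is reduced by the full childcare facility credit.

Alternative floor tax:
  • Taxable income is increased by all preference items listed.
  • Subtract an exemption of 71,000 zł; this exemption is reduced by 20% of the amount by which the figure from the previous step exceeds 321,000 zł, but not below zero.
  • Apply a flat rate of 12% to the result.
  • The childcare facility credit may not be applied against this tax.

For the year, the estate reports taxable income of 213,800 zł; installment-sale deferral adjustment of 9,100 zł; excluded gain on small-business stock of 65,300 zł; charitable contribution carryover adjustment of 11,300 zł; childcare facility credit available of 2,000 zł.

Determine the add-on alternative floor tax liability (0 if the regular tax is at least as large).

0 zł

Regular tax:
  144,000 zł × 10% = 14,400 zł
  19,000 zł × 20% = 3,800 zł
  50,800 zł × 28% = 14,224 zł
  → 32,424 zł
  Less childcare facility credit 2,000 zł → 30,424 zł

Alternative floor tax:
  Adjusted income: 213,800 zł + 9,100 zł + 65,300 zł + 11,300 zł = 299,500 zł
  Exemption: 299,500 zł ≤ 321,000 zł, so full 71,000 zł applies
  Base: 299,500 zł − 71,000 zł = 228,500 zł
  228,500 zł × 12% = 27,420 zł

27,420 zł ≤ 30,424 zł, so no add-on is due.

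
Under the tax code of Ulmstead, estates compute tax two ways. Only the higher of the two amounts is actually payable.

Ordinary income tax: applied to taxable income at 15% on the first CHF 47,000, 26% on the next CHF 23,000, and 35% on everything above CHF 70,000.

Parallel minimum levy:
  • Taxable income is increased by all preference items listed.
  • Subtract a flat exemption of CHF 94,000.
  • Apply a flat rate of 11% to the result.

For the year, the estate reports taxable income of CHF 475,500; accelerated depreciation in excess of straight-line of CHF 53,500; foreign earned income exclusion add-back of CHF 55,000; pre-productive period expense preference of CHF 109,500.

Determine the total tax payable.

CHF 154,955

Parallel minimum levy:
  Adjusted income: CHF 475,500 + CHF 53,500 + CHF 55,000 + CHF 109,500 = CHF 693,500
  Less exemption CHF 94,000 → base CHF 599,500
  CHF 599,500 × 11% = CHF 65,945

Ordinary income tax:
  CHF 47,000 × 15% = CHF 7,050
  CHF 23,000 × 26% = CHF 5,980
  CHF 405,500 × 35% = CHF 141,925
  → CHF 154,955

CHF 154,955 > CHF 65,945, so the ordinary income tax governs.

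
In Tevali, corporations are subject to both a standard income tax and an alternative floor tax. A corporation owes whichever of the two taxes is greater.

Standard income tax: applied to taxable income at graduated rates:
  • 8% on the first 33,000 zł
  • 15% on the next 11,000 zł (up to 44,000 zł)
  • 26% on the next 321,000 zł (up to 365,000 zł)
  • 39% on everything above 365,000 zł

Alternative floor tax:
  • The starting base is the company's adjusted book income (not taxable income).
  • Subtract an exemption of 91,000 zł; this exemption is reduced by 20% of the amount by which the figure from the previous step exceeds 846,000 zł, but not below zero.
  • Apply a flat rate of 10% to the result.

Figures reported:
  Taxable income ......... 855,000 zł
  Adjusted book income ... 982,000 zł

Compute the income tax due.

Standard income tax:
  33,000 zł × 8% = 2,640 zł
  11,000 zł × 15% = 1,650 zł
  321,000 zł × 26% = 83,460 zł
  490,000 zł × 39% = 191,100 zł
  → 278,850 zł

Alternative floor tax:
  Base (adjusted book income): 982,000 zł
  Exemption: 91,000 zł − 20% × (982,000 zł − 846,000 zł) = 91,000 zł − 27,200 zł = 63,800 zł
  Base: 982,000 zł − 63,800 zł = 918,200 zł
  918,200 zł × 10% = 91,820 zł

278,850 zł > 91,820 zł, so the standard income tax governs.

278,850 zł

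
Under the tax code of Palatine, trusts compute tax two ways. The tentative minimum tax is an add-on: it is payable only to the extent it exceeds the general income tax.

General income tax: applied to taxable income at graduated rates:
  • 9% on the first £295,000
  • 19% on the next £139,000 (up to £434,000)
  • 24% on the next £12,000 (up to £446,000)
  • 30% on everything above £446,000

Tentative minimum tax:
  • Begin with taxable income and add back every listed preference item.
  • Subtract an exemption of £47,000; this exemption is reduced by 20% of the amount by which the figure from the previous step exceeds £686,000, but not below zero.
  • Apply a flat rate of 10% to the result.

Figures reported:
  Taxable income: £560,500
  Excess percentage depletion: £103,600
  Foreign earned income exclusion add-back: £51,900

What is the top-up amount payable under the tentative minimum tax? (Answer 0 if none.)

£0

General income tax:
  £295,000 × 9% = £26,550
  £139,000 × 19% = £26,410
  £12,000 × 24% = £2,880
  £114,500 × 30% = £34,350
  → £90,190

Tentative minimum tax:
  Adjusted income: £560,500 + £103,600 + £51,900 = £716,000
  Exemption: £47,000 − 20% × (£716,000 − £686,000) = £47,000 − £6,000 = £41,000
  Base: £716,000 − £41,000 = £675,000
  £675,000 × 10% = £67,500

£67,500 ≤ £90,190, so no add-on is due.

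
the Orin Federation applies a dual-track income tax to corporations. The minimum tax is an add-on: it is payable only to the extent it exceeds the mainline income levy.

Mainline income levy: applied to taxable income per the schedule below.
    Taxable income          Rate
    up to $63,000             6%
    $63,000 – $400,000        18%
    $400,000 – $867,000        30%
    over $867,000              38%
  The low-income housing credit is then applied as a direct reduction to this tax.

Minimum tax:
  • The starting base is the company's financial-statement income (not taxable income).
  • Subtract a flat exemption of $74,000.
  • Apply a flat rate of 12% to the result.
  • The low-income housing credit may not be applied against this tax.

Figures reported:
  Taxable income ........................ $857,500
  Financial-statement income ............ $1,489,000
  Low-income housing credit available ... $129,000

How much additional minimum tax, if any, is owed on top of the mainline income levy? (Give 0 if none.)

Minimum tax:
  Base (financial-statement income): $1,489,000
  Less exemption $74,000 → base $1,415,000
  $1,415,000 × 12% = $169,800

Mainline income levy:
  $63,000 × 6% = $3,780
  $337,000 × 18% = $60,660
  $457,500 × 30% = $137,250
  → $201,690
  Less low-income housing credit $129,000 → $72,690

Excess of minimum tax over mainline income levy: $169,800 − $72,690 = $97,110.

$97,110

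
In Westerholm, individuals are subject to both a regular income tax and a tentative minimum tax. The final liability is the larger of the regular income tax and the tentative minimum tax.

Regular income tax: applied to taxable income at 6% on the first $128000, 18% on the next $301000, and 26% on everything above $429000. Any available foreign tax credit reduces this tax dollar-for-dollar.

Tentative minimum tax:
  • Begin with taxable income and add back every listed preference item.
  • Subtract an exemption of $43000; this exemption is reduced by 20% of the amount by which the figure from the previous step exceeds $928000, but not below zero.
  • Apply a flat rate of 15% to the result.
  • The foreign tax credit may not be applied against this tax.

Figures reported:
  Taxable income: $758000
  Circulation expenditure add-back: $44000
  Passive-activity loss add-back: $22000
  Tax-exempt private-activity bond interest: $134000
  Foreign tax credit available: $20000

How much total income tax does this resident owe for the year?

Regular income tax:
  $128000 × 6% = $7680
  $301000 × 18% = $54180
  $329000 × 26% = $85540
  → $147400
  Less foreign tax credit $20000 → $127400

Tentative minimum tax:
  Adjusted income: $758000 + $44000 + $22000 + $134000 = $958000
  Exemption: $43000 − 20% × ($958000 − $928000) = $43000 − $6000 = $37000
  Base: $958000 − $37000 = $921000
  $921000 × 15% = $138150

$138150 > $127400, so the tentative minimum tax is the binding amount.

$138150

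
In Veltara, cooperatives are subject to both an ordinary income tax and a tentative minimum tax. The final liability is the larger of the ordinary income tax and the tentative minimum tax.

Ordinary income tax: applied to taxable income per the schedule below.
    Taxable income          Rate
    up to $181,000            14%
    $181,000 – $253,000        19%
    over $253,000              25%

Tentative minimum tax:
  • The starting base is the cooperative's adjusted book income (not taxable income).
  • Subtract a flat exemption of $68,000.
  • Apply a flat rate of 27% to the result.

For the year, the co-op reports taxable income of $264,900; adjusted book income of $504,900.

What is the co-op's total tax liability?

Ordinary income tax:
  $181,000 × 14% = $25,340
  $72,000 × 19% = $13,680
  $11,900 × 25% = $2,975
  → $41,995

Tentative minimum tax:
  Base (adjusted book income): $504,900
  Less exemption $68,000 → base $436,900
  $436,900 × 27% = $117,963

$117,963 > $41,995, so the tentative minimum tax is the binding amount.

$117,963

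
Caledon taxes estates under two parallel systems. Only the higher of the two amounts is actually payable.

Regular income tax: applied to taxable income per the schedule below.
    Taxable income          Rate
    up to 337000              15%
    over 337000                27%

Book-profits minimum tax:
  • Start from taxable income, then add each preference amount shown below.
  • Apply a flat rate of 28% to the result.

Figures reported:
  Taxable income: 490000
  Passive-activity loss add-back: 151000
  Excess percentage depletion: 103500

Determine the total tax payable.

208460

Regular income tax:
  337000 × 15% = 50550
  153000 × 27% = 41310
  → 91860

Book-profits minimum tax:
  Adjusted income: 490000 + 151000 + 103500 = 744500
  744500 × 28% = 208460

208460 > 91860, so the book-profits minimum tax is the binding amount.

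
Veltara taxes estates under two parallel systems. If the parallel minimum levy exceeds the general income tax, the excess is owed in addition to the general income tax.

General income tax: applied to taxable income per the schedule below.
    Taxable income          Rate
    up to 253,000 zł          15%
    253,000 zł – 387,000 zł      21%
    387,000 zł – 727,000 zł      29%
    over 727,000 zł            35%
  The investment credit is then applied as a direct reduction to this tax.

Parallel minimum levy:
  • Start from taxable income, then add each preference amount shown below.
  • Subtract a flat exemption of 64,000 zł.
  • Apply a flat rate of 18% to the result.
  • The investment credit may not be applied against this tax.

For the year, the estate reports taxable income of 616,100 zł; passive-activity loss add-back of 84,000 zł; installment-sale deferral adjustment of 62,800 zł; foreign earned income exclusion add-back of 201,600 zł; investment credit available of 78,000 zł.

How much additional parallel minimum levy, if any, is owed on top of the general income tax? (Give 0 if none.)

General income tax:
  253,000 zł × 15% = 37,950 zł
  134,000 zł × 21% = 28,140 zł
  229,100 zł × 29% = 66,439 zł
  → 132,529 zł
  Less investment credit 78,000 zł → 54,529 zł

Parallel minimum levy:
  Adjusted income: 616,100 zł + 84,000 zł + 62,800 zł + 201,600 zł = 964,500 zł
  Less exemption 64,000 zł → base 900,500 zł
  900,500 zł × 18% = 162,090 zł

Excess of parallel minimum levy over general income tax: 162,090 zł − 54,529 zł = 107,561 zł.

107,561 zł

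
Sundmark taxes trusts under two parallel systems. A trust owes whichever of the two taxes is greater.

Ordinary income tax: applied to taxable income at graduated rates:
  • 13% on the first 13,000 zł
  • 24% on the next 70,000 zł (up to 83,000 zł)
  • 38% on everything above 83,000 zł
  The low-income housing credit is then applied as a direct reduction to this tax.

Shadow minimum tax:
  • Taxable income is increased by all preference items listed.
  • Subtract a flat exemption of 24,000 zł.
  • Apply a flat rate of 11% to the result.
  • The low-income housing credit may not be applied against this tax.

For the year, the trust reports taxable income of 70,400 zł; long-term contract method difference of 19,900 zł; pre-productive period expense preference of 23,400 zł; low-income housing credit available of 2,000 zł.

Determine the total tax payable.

Shadow minimum tax:
  Adjusted income: 70,400 zł + 19,900 zł + 23,400 zł = 113,700 zł
  Less exemption 24,000 zł → base 89,700 zł
  89,700 zł × 11% = 9,867 zł

Ordinary income tax:
  13,000 zł × 13% = 1,690 zł
  57,400 zł × 24% = 13,776 zł
  → 15,466 zł
  Less low-income housing credit 2,000 zł → 13,466 zł

13,466 zł > 9,867 zł, so the ordinary income tax governs.

13,466 zł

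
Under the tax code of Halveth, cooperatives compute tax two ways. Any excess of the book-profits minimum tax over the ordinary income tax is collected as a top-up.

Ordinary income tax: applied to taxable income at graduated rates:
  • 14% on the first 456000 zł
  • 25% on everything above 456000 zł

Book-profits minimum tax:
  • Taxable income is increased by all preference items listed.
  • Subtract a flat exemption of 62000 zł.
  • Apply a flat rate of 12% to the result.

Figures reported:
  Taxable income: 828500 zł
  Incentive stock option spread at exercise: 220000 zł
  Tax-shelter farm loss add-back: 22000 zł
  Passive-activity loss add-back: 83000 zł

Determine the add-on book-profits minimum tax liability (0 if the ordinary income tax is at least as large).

Book-profits minimum tax:
  Adjusted income: 828500 zł + 220000 zł + 22000 zł + 83000 zł = 1153500 zł
  Less exemption 62000 zł → base 1091500 zł
  1091500 zł × 12% = 130980 zł

Ordinary income tax:
  456000 zł × 14% = 63840 zł
  372500 zł × 25% = 93125 zł
  → 156965 zł

130980 zł ≤ 156965 zł, so no add-on is due.

0 zł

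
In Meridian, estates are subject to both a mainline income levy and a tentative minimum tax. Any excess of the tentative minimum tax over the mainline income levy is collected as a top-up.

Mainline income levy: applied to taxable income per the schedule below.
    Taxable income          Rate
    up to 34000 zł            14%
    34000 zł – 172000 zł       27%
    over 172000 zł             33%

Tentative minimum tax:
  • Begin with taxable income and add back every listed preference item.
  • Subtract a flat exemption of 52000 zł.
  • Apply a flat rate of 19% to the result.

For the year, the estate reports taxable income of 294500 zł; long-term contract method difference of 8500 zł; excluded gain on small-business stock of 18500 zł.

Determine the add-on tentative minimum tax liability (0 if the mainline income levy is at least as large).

Mainline income levy:
  34000 zł × 14% = 4760 zł
  138000 zł × 27% = 37260 zł
  122500 zł × 33% = 40425 zł
  → 82445 zł

Tentative minimum tax:
  Adjusted income: 294500 zł + 8500 zł + 18500 zł = 321500 zł
  Less exemption 52000 zł → base 269500 zł
  269500 zł × 19% = 51205 zł

51205 zł ≤ 82445 zł, so no add-on is due.

0 zł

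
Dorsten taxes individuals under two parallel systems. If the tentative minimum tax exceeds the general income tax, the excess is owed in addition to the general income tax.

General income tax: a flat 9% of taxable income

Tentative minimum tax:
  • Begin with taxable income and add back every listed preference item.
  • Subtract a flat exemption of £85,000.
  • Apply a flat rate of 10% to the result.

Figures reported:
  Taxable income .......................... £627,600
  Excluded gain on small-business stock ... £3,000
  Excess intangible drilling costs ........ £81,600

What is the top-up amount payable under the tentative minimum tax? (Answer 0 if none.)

£6,236

Tentative minimum tax:
  Adjusted income: £627,600 + £3,000 + £81,600 = £712,200
  Less exemption £85,000 → base £627,200
  £627,200 × 10% = £62,720

General income tax:
  £627,600 × 9% = £56,484

Excess of tentative minimum tax over general income tax: £62,720 − £56,484 = £6,236.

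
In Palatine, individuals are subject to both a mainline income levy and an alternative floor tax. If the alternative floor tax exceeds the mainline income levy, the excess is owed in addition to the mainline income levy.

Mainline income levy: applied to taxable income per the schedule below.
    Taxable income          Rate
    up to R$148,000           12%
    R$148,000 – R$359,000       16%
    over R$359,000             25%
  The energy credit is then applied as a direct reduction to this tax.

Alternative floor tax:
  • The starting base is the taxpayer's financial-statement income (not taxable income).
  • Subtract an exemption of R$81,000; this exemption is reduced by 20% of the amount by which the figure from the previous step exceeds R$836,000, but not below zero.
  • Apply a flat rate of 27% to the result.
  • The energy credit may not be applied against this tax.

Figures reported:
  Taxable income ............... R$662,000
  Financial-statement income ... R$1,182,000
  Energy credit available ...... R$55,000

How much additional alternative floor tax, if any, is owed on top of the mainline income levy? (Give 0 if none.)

Alternative floor tax:
  Base (financial-statement income): R$1,182,000
  Exemption: R$81,000 − 20% × (R$1,182,000 − R$836,000) = R$81,000 − R$69,200 = R$11,800
  Base: R$1,182,000 − R$11,800 = R$1,170,200
  R$1,170,200 × 27% = R$315,954

Mainline income levy:
  R$148,000 × 12% = R$17,760
  R$211,000 × 16% = R$33,760
  R$303,000 × 25% = R$75,750
  → R$127,270
  Less energy credit R$55,000 → R$72,270

Excess of alternative floor tax over mainline income levy: R$315,954 − R$72,270 = R$243,684.

R$243,684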